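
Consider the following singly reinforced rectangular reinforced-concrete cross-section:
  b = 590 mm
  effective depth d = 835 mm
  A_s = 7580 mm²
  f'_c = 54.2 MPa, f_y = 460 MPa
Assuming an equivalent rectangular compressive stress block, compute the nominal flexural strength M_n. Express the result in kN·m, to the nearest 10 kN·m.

M_n ≈ 2690 kN·m

T = A_s f_y = 7580 × 460 = 3486800 N = 3486.8 kN.
From C = T: a = T/(0.85 f'_c b) = 3486800/(0.85 × 54.2 × 590) = 128.28 mm.
M_n = T(d − a/2) = 3486.8 kN × (835 − 64.14) mm = 2687.83 kN·m.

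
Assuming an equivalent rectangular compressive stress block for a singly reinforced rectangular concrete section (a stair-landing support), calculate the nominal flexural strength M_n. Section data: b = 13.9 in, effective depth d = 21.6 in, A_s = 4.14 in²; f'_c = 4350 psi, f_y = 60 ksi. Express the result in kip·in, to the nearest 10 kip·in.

M_n ≈ 4770 kip·in

T = A_s f_y = 4.14 × 60 = 248.4 kips.
a = T/(0.85 f'_c b) = 248.4/(0.85 × 4.35 × 13.9) = 4.833 in.
M_n = T(d − a/2) = 248.4 × (21.6 − 2.4165) = 4765.2 kip·in.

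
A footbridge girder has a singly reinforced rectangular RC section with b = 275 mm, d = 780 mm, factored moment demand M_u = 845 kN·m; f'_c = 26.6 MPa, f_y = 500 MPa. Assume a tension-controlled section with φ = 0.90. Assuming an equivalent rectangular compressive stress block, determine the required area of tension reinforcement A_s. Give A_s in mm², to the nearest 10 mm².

M_n = M_u/φ = 845/0.90 = 938.889 kN·m.
With M_n = 0.85 f'_c a b (d − a/2), solve the quadratic for a:
a = d − √(d² − 2M_n/(0.85 f'_c b)) = 780 − √(780² − 2 × 938.889×10⁶/(0.85 × 26.6 × 275)) = 226.47 mm.
A_s = 0.85 f'_c a b / f_y = 0.85 × 26.6 × 226.47 × 275 / 500 = 2816.3 mm².

A_s ≈ 2820 mm²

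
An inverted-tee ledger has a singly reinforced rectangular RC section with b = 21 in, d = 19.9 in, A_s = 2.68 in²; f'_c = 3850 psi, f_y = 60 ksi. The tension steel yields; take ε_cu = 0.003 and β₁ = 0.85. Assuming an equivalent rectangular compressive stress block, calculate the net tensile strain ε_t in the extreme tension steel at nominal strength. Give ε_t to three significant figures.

a = A_s f_y/(0.85 f'_c b) = 2.340 in.
β₁ = 0.85, so c = a/β₁ = 2.340/0.85 = 2.753 in.
From the linear strain diagram with ε_cu = 0.003: ε_t = 0.003 (d − c)/c = 0.003 × (19.9 − 2.753)/2.753 = 0.0187.
Since ε_t ≥ 0.005, the section is tension-controlled.

ε_t ≈ 0.0187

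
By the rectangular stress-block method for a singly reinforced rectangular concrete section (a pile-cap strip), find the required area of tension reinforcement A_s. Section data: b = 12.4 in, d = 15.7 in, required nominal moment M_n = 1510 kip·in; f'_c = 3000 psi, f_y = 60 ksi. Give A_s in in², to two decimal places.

A_s ≈ 1.80 in²

From M_n = 0.85 f'_c a b (d − a/2):
a = d − √(d² − 2M_n/(0.85 f'_c b)) = 15.7 − √(15.7² − 2 × 1510/(0.85 × 3 × 12.4)) = 3.413 in.
A_s = 0.85 f'_c a b / f_y = 0.85 × 3 × 3.413 × 12.4 / 60 = 1.799 in².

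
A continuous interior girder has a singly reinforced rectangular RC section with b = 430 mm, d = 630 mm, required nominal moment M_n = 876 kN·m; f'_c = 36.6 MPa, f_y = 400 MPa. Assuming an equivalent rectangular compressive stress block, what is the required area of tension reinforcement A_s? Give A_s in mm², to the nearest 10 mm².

With M_n = 0.85 f'_c a b (d − a/2), solve the quadratic for a:
a = d − √(d² − 2M_n/(0.85 f'_c b)) = 630 − √(630² − 2 × 876×10⁶/(0.85 × 36.6 × 430)) = 114.31 mm.
A_s = 0.85 f'_c a b / f_y = 0.85 × 36.6 × 114.31 × 430 / 400 = 3822.9 mm².

A_s ≈ 3820 mm²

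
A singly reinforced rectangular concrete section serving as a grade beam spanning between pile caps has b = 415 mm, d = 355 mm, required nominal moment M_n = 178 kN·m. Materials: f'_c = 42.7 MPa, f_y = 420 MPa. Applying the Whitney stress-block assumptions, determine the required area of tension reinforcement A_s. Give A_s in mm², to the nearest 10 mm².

A_s ≈ 1260 mm²

With M_n = 0.85 f'_c a b (d − a/2), solve the quadratic for a:
a = d − √(d² − 2M_n/(0.85 f'_c b)) = 355 − √(355² − 2 × 178×10⁶/(0.85 × 42.7 × 415)) = 35.02 mm.
A_s = 0.85 f'_c a b / f_y = 0.85 × 42.7 × 35.02 × 415 / 420 = 1255.9 mm².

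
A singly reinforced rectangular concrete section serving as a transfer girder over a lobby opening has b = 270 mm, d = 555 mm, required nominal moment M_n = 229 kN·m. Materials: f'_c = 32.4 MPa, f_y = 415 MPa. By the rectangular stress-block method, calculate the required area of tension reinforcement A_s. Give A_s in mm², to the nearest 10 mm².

With M_n = 0.85 f'_c a b (d − a/2), solve the quadratic for a:
a = d − √(d² − 2M_n/(0.85 f'_c b)) = 555 − √(555² − 2 × 229×10⁶/(0.85 × 32.4 × 270)) = 58.58 mm.
A_s = 0.85 f'_c a b / f_y = 0.85 × 32.4 × 58.58 × 270 / 415 = 1049.6 mm².

A_s ≈ 1050 mm²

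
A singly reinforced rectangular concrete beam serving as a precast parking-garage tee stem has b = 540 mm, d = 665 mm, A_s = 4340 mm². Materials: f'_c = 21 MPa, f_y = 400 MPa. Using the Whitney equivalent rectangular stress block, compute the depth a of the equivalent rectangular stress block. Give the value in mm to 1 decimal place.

T = A_s f_y = 4340 × 400 = 1736000 N = 1736 kN.
Setting C = 0.85 f'_c a b equal to T: a = 1736000/(0.85 × 21 × 540) = 180.1 mm.

a ≈ 180.1 mm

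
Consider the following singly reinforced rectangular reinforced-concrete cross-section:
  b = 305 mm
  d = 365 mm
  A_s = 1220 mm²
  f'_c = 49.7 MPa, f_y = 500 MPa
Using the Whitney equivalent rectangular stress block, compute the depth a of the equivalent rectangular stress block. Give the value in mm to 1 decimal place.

a ≈ 47.3 mm

T = A_s f_y = 1220 × 500 = 610000 N = 610 kN.
Setting C = 0.85 f'_c a b equal to T: a = 610000/(0.85 × 49.7 × 305) = 47.3 mm.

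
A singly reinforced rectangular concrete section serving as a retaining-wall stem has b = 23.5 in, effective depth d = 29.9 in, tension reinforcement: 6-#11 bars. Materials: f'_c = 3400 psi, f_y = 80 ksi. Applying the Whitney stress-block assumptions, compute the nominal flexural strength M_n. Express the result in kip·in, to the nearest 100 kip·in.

M_n ≈ 18300 kip·in

A_s = 6 × 1.56 = 9.36 in².
T = A_s f_y = 9.36 × 80 = 748.8 kips.
a = T/(0.85 f'_c b) = 748.8/(0.85 × 3.4 × 23.5) = 11.026 in.
M_n = T(d − a/2) = 748.8 × (29.9 − 5.513) = 18261.0 kip·in.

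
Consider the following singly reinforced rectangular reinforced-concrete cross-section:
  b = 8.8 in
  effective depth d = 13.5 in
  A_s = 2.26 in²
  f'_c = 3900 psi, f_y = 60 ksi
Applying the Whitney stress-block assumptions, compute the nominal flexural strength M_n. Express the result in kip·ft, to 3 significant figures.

M_n ≈ 126 kip·ft

T = A_s f_y = 2.26 × 60 = 135.6 kips.
a = T/(0.85 f'_c b) = 135.6/(0.85 × 3.9 × 8.8) = 4.648 in.
M_n = T(d − a/2) = 135.6 × (13.5 − 2.324) = 1515.5 kip·in = 1515.5/12 = 126.29 kip·ft.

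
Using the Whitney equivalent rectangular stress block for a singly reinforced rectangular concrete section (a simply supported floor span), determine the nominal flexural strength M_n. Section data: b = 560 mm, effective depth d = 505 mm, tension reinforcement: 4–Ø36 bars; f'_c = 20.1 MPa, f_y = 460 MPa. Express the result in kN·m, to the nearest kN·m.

M_n ≈ 763 kN·m

A_s = 4 × 1018 = 4072 mm².
T = A_s f_y = 4072 × 460 = 1873120 N = 1873.12 kN.
From C = T: a = T/(0.85 f'_c b) = 1873120/(0.85 × 20.1 × 560) = 195.78 mm.
M_n = T(d − a/2) = 1873.12 kN × (505 − 97.89) mm = 762.57 kN·m.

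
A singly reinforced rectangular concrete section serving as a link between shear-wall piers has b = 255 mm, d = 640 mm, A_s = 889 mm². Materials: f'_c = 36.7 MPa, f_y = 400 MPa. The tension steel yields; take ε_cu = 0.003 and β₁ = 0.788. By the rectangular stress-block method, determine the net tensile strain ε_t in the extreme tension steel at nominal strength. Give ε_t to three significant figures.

ε_t ≈ 0.0308

a = A_s f_y/(0.85 f'_c b) = 44.70 mm.
β₁ = 0.788, so c = a/β₁ = 44.70/0.788 = 56.73 mm.
From the linear strain diagram with ε_cu = 0.003: ε_t = 0.003 (d − c)/c = 0.003 × (640 − 56.73)/56.73 = 0.0308.
Since ε_t ≥ 0.005, the section is tension-controlled.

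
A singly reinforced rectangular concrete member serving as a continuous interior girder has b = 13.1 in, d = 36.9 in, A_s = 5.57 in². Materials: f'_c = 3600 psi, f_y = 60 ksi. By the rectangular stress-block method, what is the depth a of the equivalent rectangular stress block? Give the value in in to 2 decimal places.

a ≈ 8.34 in

T = A_s f_y = 5.57 × 60 = 334.2 kips.
a = T/(0.85 f'_c b) = 334.2/(0.85 × 3.6 × 13.1) = 8.34 in.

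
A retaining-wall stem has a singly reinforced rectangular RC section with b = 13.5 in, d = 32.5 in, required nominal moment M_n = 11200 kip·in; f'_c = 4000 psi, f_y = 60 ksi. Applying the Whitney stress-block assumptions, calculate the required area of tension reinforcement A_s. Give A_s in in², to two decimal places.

A_s ≈ 6.63 in²

From M_n = 0.85 f'_c a b (d − a/2):
a = d − √(d² − 2M_n/(0.85 f'_c b)) = 32.5 − √(32.5² − 2 × 11200/(0.85 × 4 × 13.5)) = 8.662 in.
A_s = 0.85 f'_c a b / f_y = 0.85 × 4 × 8.662 × 13.5 / 60 = 6.626 in².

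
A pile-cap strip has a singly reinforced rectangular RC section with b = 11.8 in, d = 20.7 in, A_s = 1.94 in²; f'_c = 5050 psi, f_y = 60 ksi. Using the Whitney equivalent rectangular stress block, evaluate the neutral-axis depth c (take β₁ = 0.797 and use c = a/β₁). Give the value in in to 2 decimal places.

T = A_s f_y = 1.94 × 60 = 116.4 kips.
a = T/(0.85 f'_c b) = 116.4/(0.85 × 5.05 × 11.8) = 2.2981 in.
With β₁ = 0.797, c = a/β₁ = 2.2981/0.797 = 2.88 in.

c ≈ 2.88 in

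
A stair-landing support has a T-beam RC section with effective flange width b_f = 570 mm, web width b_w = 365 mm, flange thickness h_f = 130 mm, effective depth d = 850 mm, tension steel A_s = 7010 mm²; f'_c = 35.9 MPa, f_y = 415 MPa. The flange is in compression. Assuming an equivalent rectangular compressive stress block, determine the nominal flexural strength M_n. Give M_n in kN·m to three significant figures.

M_n ≈ 2220 kN·m

Tension: T = A_s f_y = 7010 × 415 = 2909150 N.
Try a within the flange: a = T/(0.85 f'_c b_f) = 2909150/(0.85 × 35.9 × 570) = 167.25 mm.
a = 167.25 > h_f = 130 mm: the block extends into the web. Split into flange-overhang and web parts.
C_f = 0.85 f'_c (b_f − b_w) h_f = 0.85 × 35.9 × (570 − 365) × 130 = 813225 N.
Remaining web compression depth: a_w = (T − C_f)/(0.85 f'_c b_w) = (2909150 − 813225)/(0.85 × 35.9 × 365) = 188.18 mm.
M_n = C_f(d − h_f/2) + (T − C_f)(d − a_w/2) = 813225 × (850 − 65) + 2095925 × (850 − 94.09) = 638.38 + 1584.33 = 2222.71 × 10⁶ N·mm.
M_n = 2222.71 kN·m.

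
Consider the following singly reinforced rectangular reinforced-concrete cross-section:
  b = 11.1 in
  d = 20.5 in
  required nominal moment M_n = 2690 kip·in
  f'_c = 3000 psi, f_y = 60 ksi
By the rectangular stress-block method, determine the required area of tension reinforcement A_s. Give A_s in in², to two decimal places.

From M_n = 0.85 f'_c a b (d − a/2):
a = d − √(d² − 2M_n/(0.85 f'_c b)) = 20.5 − √(20.5² − 2 × 2690/(0.85 × 3 × 11.1)) = 5.328 in.
A_s = 0.85 f'_c a b / f_y = 0.85 × 3 × 5.328 × 11.1 / 60 = 2.513 in².

A_s ≈ 2.51 in²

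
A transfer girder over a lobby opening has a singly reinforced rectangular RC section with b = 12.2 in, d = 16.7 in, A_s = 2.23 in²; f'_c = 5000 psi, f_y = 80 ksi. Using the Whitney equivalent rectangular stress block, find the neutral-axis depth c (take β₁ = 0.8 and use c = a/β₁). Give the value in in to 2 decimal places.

T = A_s f_y = 2.23 × 80 = 178.4 kips.
a = T/(0.85 f'_c b) = 178.4/(0.85 × 5 × 12.2) = 3.4407 in.
With β₁ = 0.8, c = a/β₁ = 3.4407/0.8 = 4.30 in.

c ≈ 4.30 in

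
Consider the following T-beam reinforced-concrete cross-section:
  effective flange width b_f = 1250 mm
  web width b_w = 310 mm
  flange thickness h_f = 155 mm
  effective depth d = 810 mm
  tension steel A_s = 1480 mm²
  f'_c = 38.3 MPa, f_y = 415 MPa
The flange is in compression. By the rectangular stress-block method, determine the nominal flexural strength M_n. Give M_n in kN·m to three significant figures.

Tension: T = A_s f_y = 1480 × 415 = 614200 N.
Try a within the flange: a = T/(0.85 f'_c b_f) = 614200/(0.85 × 38.3 × 1250) = 15.09 mm.
Since a = 15.09 ≤ h_f = 155 mm, the stress block lies entirely in the flange; analyse as a rectangular beam of width b_f.
M_n = T(d − a/2) = 614200 × (810 − 7.545) = 492.87 × 10⁶ N·mm.
M_n = 492.87 kN·m.

M_n ≈ 493 kN·m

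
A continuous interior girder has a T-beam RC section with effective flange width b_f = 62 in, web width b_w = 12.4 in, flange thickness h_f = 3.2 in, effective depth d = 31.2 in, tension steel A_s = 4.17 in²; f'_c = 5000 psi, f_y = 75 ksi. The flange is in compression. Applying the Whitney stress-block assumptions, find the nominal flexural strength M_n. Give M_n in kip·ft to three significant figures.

Tension: T = A_s f_y = 4.17 × 75 = 312.75 kips.
Try a within the flange: a = T/(0.85 f'_c b_f) = 312.75/(0.85 × 5 × 62) = 1.187 in.
Since a = 1.187 ≤ h_f = 3.2 in, the stress block lies entirely in the flange; analyse as a rectangular beam of width b_f.
M_n = T(d − a/2) = 312.75 × (31.2 − 0.5935) = 9572.2 kip·in.
M_n = 9572.2/12 = 797.68 kip·ft.

M_n ≈ 798 kip·ft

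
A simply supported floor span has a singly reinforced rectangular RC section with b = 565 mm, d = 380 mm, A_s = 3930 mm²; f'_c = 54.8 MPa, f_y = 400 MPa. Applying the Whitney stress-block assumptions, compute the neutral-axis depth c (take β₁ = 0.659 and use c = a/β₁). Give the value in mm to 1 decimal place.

c ≈ 90.6 mm

T = A_s f_y = 3930 × 400 = 1572000 N = 1572 kN.
Setting C = 0.85 f'_c a b equal to T: a = 1572000/(0.85 × 54.8 × 565) = 59.732 mm.
With β₁ = 0.659, c = a/β₁ = 59.732/0.659 = 90.6 mm.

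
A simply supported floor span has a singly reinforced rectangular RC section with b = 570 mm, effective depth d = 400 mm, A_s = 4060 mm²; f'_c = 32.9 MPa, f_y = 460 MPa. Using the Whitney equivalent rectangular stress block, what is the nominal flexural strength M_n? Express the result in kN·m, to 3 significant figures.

M_n ≈ 638 kN·m

T = A_s f_y = 4060 × 460 = 1867600 N = 1867.6 kN.
From C = T: a = T/(0.85 f'_c b) = 1867600/(0.85 × 32.9 × 570) = 117.16 mm.
M_n = T(d − a/2) = 1867.6 kN × (400 − 58.58) mm = 637.64 kN·m.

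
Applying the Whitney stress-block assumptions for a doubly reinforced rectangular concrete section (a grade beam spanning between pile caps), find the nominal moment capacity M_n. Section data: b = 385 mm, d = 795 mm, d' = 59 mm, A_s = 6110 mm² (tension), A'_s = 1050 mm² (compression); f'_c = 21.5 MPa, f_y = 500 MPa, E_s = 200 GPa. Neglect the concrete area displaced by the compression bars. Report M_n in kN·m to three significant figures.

M_n ≈ 1940 kN·m

Assume both tension and compression steel yield.
Net tension couple steel: A_s − A'_s = 5060 mm².
a = (A_s − A'_s) f_y / (0.85 f'_c b) = 2530000/(0.85 × 21.5 × 385) = 359.59 mm.
c = a/β₁ = 359.59/0.85 = 423.05 mm; ε'_s = 0.003(c − d')/c = 0.0026 ≥ f_y/E_s = 0.0025, so compression steel does yield.
M_n = (A_s − A'_s) f_y (d − a/2) + A'_s f_y (d − d') = [2530000 × (795 − 179.795) + 525000 × (795 − 59)] × 10⁻⁶ = 1556.47 + 386.40 = 1942.87 kN·m.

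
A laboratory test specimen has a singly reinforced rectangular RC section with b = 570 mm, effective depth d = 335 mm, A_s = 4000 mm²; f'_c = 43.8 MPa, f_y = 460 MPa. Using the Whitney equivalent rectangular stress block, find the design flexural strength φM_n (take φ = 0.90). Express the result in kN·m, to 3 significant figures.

T = A_s f_y = 4000 × 460 = 1840000 N = 1840 kN.
From C = T: a = T/(0.85 f'_c b) = 1840000/(0.85 × 43.8 × 570) = 86.71 mm.
M_n = T(d − a/2) = 1840 kN × (335 − 43.355) mm = 536.63 kN·m.
φM_n = 0.90 × 536.63 = 482.97 kN·m.

φM_n ≈ 483 kN·m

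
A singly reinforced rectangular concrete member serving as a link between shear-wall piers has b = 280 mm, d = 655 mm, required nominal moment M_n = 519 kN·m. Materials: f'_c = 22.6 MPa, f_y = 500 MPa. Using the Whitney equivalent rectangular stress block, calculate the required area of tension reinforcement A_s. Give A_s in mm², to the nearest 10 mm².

With M_n = 0.85 f'_c a b (d − a/2), solve the quadratic for a:
a = d − √(d² − 2M_n/(0.85 f'_c b)) = 655 − √(655² − 2 × 519×10⁶/(0.85 × 22.6 × 280)) = 169.16 mm.
A_s = 0.85 f'_c a b / f_y = 0.85 × 22.6 × 169.16 × 280 / 500 = 1819.8 mm².

A_s ≈ 1820 mm²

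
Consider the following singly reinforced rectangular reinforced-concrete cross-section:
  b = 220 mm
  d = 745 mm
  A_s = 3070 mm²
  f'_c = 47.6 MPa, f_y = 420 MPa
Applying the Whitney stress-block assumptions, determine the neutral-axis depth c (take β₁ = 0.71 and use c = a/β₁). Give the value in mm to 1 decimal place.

T = A_s f_y = 3070 × 420 = 1289400 N = 1289.4 kN.
Setting C = 0.85 f'_c a b equal to T: a = 1289400/(0.85 × 47.6 × 220) = 144.857 mm.
With β₁ = 0.71, c = a/β₁ = 144.857/0.71 = 204.0 mm.

c ≈ 204.0 mm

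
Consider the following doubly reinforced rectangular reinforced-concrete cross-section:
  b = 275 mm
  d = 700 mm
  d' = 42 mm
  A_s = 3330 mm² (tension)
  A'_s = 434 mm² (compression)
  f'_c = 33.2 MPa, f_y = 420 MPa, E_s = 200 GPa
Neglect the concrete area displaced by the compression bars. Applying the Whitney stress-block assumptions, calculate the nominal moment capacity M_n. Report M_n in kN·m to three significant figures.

M_n ≈ 876 kN·m

Assume both tension and compression steel yield.
Net tension couple steel: A_s − A'_s = 2896 mm².
a = (A_s − A'_s) f_y / (0.85 f'_c b) = 1216320/(0.85 × 33.2 × 275) = 156.73 mm.
c = a/β₁ = 156.73/0.813 = 192.78 mm; ε'_s = 0.003(c − d')/c = 0.0023 ≥ f_y/E_s = 0.0021, so compression steel does yield.
M_n = (A_s − A'_s) f_y (d − a/2) + A'_s f_y (d − d') = [1216320 × (700 − 78.365) + 182280 × (700 − 42)] × 10⁻⁶ = 756.11 + 119.94 = 876.05 kN·m.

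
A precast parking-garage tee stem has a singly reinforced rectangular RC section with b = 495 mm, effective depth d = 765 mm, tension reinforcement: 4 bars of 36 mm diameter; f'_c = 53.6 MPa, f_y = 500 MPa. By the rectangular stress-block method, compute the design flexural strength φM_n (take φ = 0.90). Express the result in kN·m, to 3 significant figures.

A_s = 4 × 1018 = 4072 mm².
T = A_s f_y = 4072 × 500 = 2036000 N = 2036 kN.
From C = T: a = T/(0.85 f'_c b) = 2036000/(0.85 × 53.6 × 495) = 90.28 mm.
M_n = T(d − a/2) = 2036 kN × (765 − 45.14) mm = 1465.63 kN·m.
φM_n = 0.90 × 1465.63 = 1319.07 kN·m.

φM_n ≈ 1320 kN·m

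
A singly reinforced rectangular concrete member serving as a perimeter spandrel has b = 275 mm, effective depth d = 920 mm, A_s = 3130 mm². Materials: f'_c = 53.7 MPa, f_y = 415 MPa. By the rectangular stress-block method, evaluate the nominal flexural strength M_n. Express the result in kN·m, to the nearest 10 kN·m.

T = A_s f_y = 3130 × 415 = 1298950 N = 1298.95 kN.
From C = T: a = T/(0.85 f'_c b) = 1298950/(0.85 × 53.7 × 275) = 103.48 mm.
M_n = T(d − a/2) = 1298.95 kN × (920 − 51.74) mm = 1127.83 kN·m.

M_n ≈ 1130 kN·m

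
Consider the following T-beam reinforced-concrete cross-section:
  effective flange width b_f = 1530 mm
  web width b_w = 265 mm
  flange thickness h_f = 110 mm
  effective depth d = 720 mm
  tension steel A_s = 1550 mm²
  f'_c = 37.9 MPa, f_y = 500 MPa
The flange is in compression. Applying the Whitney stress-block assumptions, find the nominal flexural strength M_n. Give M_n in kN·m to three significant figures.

M_n ≈ 552 kN·m

Tension: T = A_s f_y = 1550 × 500 = 775000 N.
Try a within the flange: a = T/(0.85 f'_c b_f) = 775000/(0.85 × 37.9 × 1530) = 15.72 mm.
Since a = 15.72 ≤ h_f = 110 mm, the stress block lies entirely in the flange; analyse as a rectangular beam of width b_f.
M_n = T(d − a/2) = 775000 × (720 − 7.86) = 551.91 × 10⁶ N·mm.
M_n = 551.91 kN·m.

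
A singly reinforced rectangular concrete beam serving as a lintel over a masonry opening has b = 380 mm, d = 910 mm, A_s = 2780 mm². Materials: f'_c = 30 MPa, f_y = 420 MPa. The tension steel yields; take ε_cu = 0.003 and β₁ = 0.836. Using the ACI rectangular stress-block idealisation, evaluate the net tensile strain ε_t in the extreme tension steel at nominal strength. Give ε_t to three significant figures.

ε_t ≈ 0.0159

a = A_s f_y/(0.85 f'_c b) = 120.50 mm.
β₁ = 0.836, so c = a/β₁ = 120.50/0.836 = 144.14 mm.
From the linear strain diagram with ε_cu = 0.003: ε_t = 0.003 (d − c)/c = 0.003 × (910 − 144.14)/144.14 = 0.0159.
Since ε_t ≥ 0.005, the section is tension-controlled.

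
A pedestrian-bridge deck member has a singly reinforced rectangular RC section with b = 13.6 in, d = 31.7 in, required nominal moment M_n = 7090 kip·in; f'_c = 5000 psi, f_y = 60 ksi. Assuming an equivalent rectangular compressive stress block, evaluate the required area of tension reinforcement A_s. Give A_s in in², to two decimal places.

A_s ≈ 3.99 in²

From M_n = 0.85 f'_c a b (d − a/2):
a = d − √(d² − 2M_n/(0.85 f'_c b)) = 31.7 − √(31.7² − 2 × 7090/(0.85 × 5 × 13.6)) = 4.140 in.
A_s = 0.85 f'_c a b / f_y = 0.85 × 5 × 4.140 × 13.6 / 60 = 3.988 in².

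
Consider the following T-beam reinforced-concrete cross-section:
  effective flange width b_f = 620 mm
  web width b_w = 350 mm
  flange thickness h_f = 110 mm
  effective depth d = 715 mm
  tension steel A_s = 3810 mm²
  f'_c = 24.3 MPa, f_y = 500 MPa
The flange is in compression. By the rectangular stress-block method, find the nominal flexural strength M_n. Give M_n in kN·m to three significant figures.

M_n ≈ 1210 kN·m

Tension: T = A_s f_y = 3810 × 500 = 1905000 N.
Try a within the flange: a = T/(0.85 f'_c b_f) = 1905000/(0.85 × 24.3 × 620) = 148.76 mm.
a = 148.76 > h_f = 110 mm: the block extends into the web. Split into flange-overhang and web parts.
C_f = 0.85 f'_c (b_f − b_w) h_f = 0.85 × 24.3 × (620 − 350) × 110 = 613454 N.
Remaining web compression depth: a_w = (T − C_f)/(0.85 f'_c b_w) = (1905000 − 613454)/(0.85 × 24.3 × 350) = 178.66 mm.
M_n = C_f(d − h_f/2) + (T − C_f)(d − a_w/2) = 613454 × (715 − 55) + 1291546 × (715 − 89.33) = 404.88 + 808.08 = 1212.96 × 10⁶ N·mm.
M_n = 1212.96 kN·m.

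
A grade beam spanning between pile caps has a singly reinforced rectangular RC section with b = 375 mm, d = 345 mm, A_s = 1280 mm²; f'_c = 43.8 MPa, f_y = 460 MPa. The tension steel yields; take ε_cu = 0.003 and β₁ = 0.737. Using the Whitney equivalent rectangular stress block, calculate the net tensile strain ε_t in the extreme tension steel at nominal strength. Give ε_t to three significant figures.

ε_t ≈ 0.0151

a = A_s f_y/(0.85 f'_c b) = 42.17 mm.
β₁ = 0.737, so c = a/β₁ = 42.17/0.737 = 57.22 mm.
From the linear strain diagram with ε_cu = 0.003: ε_t = 0.003 (d − c)/c = 0.003 × (345 − 57.22)/57.22 = 0.0151.
Since ε_t ≥ 0.005, the section is tension-controlled.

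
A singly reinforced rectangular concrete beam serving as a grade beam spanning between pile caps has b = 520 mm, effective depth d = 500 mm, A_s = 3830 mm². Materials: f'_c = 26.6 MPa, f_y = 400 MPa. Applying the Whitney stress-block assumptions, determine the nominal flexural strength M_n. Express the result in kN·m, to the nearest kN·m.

T = A_s f_y = 3830 × 400 = 1532000 N = 1532 kN.
From C = T: a = T/(0.85 f'_c b) = 1532000/(0.85 × 26.6 × 520) = 130.30 mm.
M_n = T(d − a/2) = 1532 kN × (500 − 65.15) mm = 666.19 kN·m.

M_n ≈ 666 kN·m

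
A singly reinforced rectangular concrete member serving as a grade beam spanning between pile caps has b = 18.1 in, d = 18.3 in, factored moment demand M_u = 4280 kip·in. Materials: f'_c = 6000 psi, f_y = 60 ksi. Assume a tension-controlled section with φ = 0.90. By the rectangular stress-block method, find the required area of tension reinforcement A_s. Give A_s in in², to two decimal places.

M_n = M_u/φ = 4280/0.90 = 4755.56 kip·in.
From M_n = 0.85 f'_c a b (d − a/2):
a = d − √(d² − 2M_n/(0.85 f'_c b)) = 18.3 − √(18.3² − 2 × 4755.56/(0.85 × 6 × 18.1)) = 3.073 in.
A_s = 0.85 f'_c a b / f_y = 0.85 × 6 × 3.073 × 18.1 / 60 = 4.728 in².

A_s ≈ 4.73 in²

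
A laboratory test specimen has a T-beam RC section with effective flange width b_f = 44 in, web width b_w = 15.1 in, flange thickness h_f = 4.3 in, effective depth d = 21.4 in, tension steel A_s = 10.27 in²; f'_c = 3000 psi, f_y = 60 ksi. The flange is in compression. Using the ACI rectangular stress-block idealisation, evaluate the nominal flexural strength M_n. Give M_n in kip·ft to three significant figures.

Tension: T = A_s f_y = 10.27 × 60 = 616.2 kips.
Try a within the flange: a = T/(0.85 f'_c b_f) = 616.2/(0.85 × 3 × 44) = 5.492 in.
a = 5.492 > h_f = 4.3 in: the block extends into the web. Split into flange-overhang and web parts.
C_f = 0.85 f'_c (b_f − b_w) h_f = 0.85 × 3 × (44 − 15.1) × 4.3 = 316.9 kips.
Remaining web compression depth: a_w = (T − C_f)/(0.85 f'_c b_w) = (616.2 − 316.9)/(0.85 × 3 × 15.1) = 7.773 in.
M_n = C_f(d − h_f/2) + (T − C_f)(d − a_w/2) = 316.9 × (21.4 − 2.15) + 299.3 × (21.4 − 3.8865) = 6100.3 + 5241.8 = 11342.1 kip·in.
M_n = 11342.1/12 = 945.18 kip·ft.

M_n ≈ 945 kip·ft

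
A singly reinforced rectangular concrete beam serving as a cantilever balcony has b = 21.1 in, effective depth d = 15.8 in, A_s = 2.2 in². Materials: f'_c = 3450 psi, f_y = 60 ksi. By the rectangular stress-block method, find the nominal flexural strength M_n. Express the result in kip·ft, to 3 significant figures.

M_n ≈ 162 kip·ft

T = A_s f_y = 2.2 × 60 = 132 kips.
a = T/(0.85 f'_c b) = 132/(0.85 × 3.45 × 21.1) = 2.133 in.
M_n = T(d − a/2) = 132 × (15.8 − 1.0665) = 1944.8 kip·in = 1944.8/12 = 162.07 kip·ft.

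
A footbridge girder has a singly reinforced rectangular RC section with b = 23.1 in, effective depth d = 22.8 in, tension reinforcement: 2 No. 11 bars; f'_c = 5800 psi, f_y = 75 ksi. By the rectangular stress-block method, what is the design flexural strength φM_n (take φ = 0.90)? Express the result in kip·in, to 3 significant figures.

A_s = 2 × 1.56 = 3.12 in².
T = A_s f_y = 3.12 × 75 = 234 kips.
a = T/(0.85 f'_c b) = 234/(0.85 × 5.8 × 23.1) = 2.055 in.
M_n = T(d − a/2) = 234 × (22.8 − 1.0275) = 5094.8 kip·in.
φM_n = 0.90 × 5094.8 = 4585.3 kip·in.

φM_n ≈ 4590 kip·in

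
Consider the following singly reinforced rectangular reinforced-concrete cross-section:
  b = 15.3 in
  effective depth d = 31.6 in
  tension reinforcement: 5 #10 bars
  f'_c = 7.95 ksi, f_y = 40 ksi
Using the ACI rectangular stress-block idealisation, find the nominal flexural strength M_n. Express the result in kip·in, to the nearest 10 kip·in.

M_n ≈ 7710 kip·in

A_s = 5 × 1.27 = 6.35 in².
T = A_s f_y = 6.35 × 40 = 254 kips.
a = T/(0.85 f'_c b) = 254/(0.85 × 7.95 × 15.3) = 2.457 in.
M_n = T(d − a/2) = 254 × (31.6 − 1.2285) = 7714.4 kip·in.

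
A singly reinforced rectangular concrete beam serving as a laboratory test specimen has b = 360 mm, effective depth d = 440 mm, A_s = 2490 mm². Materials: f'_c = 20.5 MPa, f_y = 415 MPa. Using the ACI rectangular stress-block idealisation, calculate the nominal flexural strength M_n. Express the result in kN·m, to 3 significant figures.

M_n ≈ 370 kN·m

T = A_s f_y = 2490 × 415 = 1033350 N = 1033.35 kN.
From C = T: a = T/(0.85 f'_c b) = 1033350/(0.85 × 20.5 × 360) = 164.73 mm.
M_n = T(d − a/2) = 1033.35 kN × (440 − 82.365) mm = 369.56 kN·m.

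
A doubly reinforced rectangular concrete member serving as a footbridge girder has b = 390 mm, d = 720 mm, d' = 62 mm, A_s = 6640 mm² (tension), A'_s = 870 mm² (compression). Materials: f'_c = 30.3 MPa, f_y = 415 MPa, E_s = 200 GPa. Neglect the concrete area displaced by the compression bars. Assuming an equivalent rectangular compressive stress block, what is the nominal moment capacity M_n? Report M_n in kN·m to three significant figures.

M_n ≈ 1680 kN·m

Assume both tension and compression steel yield.
Net tension couple steel: A_s − A'_s = 5770 mm².
a = (A_s − A'_s) f_y / (0.85 f'_c b) = 2394550/(0.85 × 30.3 × 390) = 238.40 mm.
c = a/β₁ = 238.40/0.834 = 285.85 mm; ε'_s = 0.003(c − d')/c = 0.0023 ≥ f_y/E_s = 0.0021, so compression steel does yield.
M_n = (A_s − A'_s) f_y (d − a/2) + A'_s f_y (d − d') = [2394550 × (720 − 119.2) + 361050 × (720 − 62)] × 10⁻⁶ = 1438.65 + 237.57 = 1676.22 kN·m.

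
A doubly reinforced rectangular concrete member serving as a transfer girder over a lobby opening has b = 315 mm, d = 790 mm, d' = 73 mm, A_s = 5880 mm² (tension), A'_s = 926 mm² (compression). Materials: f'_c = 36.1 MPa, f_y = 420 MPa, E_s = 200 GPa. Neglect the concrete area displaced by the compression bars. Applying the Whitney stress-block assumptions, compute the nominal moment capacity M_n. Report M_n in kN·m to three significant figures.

M_n ≈ 1700 kN·m

Assume both tension and compression steel yield.
Net tension couple steel: A_s − A'_s = 4954 mm².
a = (A_s − A'_s) f_y / (0.85 f'_c b) = 2080680/(0.85 × 36.1 × 315) = 215.26 mm.
c = a/β₁ = 215.26/0.792 = 271.79 mm; ε'_s = 0.003(c − d')/c = 0.0022 ≥ f_y/E_s = 0.0021, so compression steel does yield.
M_n = (A_s − A'_s) f_y (d − a/2) + A'_s f_y (d − d') = [2080680 × (790 − 107.63) + 388920 × (790 − 73)] × 10⁻⁶ = 1419.79 + 278.86 = 1698.65 kN·m.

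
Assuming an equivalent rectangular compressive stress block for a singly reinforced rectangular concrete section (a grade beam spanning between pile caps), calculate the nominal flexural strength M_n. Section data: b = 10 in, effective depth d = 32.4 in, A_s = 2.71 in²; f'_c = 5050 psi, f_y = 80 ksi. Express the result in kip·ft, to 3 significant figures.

T = A_s f_y = 2.71 × 80 = 216.8 kips.
a = T/(0.85 f'_c b) = 216.8/(0.85 × 5.05 × 10) = 5.051 in.
M_n = T(d − a/2) = 216.8 × (32.4 − 2.5255) = 6476.8 kip·in = 6476.8/12 = 539.73 kip·ft.

M_n ≈ 540 kip·ft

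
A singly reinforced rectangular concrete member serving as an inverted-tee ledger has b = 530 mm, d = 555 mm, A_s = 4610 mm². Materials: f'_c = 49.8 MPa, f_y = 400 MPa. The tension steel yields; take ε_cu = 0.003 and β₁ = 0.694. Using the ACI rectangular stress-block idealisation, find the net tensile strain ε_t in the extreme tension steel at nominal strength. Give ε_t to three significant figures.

ε_t ≈ 0.0111

a = A_s f_y/(0.85 f'_c b) = 82.19 mm.
β₁ = 0.694, so c = a/β₁ = 82.19/0.694 = 118.43 mm.
From the linear strain diagram with ε_cu = 0.003: ε_t = 0.003 (d − c)/c = 0.003 × (555 − 118.43)/118.43 = 0.0111.
Since ε_t ≥ 0.005, the section is tension-controlled.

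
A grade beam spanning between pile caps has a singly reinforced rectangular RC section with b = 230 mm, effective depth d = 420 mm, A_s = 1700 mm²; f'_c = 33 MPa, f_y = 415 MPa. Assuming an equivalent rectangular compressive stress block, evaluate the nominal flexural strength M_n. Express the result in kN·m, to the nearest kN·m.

M_n ≈ 258 kN·m

T = A_s f_y = 1700 × 415 = 705500 N = 705.5 kN.
From C = T: a = T/(0.85 f'_c b) = 705500/(0.85 × 33 × 230) = 109.35 mm.
M_n = T(d − a/2) = 705.5 kN × (420 − 54.675) mm = 257.74 kN·m.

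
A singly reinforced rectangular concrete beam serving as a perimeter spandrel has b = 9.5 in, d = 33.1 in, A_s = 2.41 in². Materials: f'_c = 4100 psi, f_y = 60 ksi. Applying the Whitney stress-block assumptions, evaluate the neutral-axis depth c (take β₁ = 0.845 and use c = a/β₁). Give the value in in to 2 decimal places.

c ≈ 5.17 in

T = A_s f_y = 2.41 × 60 = 144.6 kips.
a = T/(0.85 f'_c b) = 144.6/(0.85 × 4.1 × 9.5) = 4.3676 in.
With β₁ = 0.845, c = a/β₁ = 4.3676/0.845 = 5.17 in.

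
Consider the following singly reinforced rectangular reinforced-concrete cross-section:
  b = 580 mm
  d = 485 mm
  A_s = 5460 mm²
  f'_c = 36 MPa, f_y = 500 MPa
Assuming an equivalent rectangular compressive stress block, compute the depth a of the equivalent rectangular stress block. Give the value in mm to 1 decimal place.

T = A_s f_y = 5460 × 500 = 2730000 N = 2730 kN.
Setting C = 0.85 f'_c a b equal to T: a = 2730000/(0.85 × 36 × 580) = 153.8 mm.

a ≈ 153.8 mm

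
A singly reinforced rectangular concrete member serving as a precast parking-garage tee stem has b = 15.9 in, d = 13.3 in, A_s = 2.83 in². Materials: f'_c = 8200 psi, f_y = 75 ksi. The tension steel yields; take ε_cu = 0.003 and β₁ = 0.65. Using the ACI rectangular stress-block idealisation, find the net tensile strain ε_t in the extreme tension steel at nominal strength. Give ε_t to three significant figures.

ε_t ≈ 0.0105

a = A_s f_y/(0.85 f'_c b) = 1.915 in.
β₁ = 0.65, so c = a/β₁ = 1.915/0.65 = 2.946 in.
From the linear strain diagram with ε_cu = 0.003: ε_t = 0.003 (d − c)/c = 0.003 × (13.3 − 2.946)/2.946 = 0.0105.
Since ε_t ≥ 0.005, the section is tension-controlled.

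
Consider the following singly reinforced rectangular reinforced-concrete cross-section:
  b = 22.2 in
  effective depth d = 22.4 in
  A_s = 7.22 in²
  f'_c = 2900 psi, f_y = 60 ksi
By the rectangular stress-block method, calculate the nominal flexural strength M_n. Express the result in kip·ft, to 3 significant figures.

M_n ≈ 666 kip·ft

T = A_s f_y = 7.22 × 60 = 433.2 kips.
a = T/(0.85 f'_c b) = 433.2/(0.85 × 2.9 × 22.2) = 7.916 in.
M_n = T(d − a/2) = 433.2 × (22.4 − 3.958) = 7989.1 kip·in = 7989.1/12 = 665.76 kip·ft.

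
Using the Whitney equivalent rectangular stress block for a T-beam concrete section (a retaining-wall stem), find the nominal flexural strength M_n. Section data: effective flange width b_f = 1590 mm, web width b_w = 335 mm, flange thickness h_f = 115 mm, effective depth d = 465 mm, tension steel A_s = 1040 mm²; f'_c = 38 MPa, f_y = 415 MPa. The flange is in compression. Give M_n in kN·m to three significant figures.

M_n ≈ 199 kN·m

Tension: T = A_s f_y = 1040 × 415 = 431600 N.
Try a within the flange: a = T/(0.85 f'_c b_f) = 431600/(0.85 × 38 × 1590) = 8.40 mm.
Since a = 8.40 ≤ h_f = 115 mm, the stress block lies entirely in the flange; analyse as a rectangular beam of width b_f.
M_n = T(d − a/2) = 431600 × (465 − 4.2) = 198.88 × 10⁶ N·mm.
M_n = 198.88 kN·m.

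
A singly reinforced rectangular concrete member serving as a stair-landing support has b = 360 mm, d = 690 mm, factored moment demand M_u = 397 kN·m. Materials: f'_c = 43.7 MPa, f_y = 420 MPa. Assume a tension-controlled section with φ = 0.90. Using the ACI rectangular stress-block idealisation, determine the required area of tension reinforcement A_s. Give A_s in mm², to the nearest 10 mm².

A_s ≈ 1580 mm²

M_n = M_u/φ = 397/0.90 = 441.111 kN·m.
With M_n = 0.85 f'_c a b (d − a/2), solve the quadratic for a:
a = d − √(d² − 2M_n/(0.85 f'_c b)) = 690 − √(690² − 2 × 441.111×10⁶/(0.85 × 43.7 × 360)) = 49.59 mm.
A_s = 0.85 f'_c a b / f_y = 0.85 × 43.7 × 49.59 × 360 / 420 = 1578.9 mm².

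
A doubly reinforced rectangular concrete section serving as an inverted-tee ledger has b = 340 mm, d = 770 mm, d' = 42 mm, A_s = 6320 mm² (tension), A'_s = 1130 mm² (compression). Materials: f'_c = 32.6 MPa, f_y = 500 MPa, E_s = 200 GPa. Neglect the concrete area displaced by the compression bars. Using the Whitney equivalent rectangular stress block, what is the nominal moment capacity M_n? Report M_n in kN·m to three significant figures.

Assume both tension and compression steel yield.
Net tension couple steel: A_s − A'_s = 5190 mm².
a = (A_s − A'_s) f_y / (0.85 f'_c b) = 2595000/(0.85 × 32.6 × 340) = 275.44 mm.
c = a/β₁ = 275.44/0.817 = 337.14 mm; ε'_s = 0.003(c − d')/c = 0.0026 ≥ f_y/E_s = 0.0025, so compression steel does yield.
M_n = (A_s − A'_s) f_y (d − a/2) + A'_s f_y (d − d') = [2595000 × (770 − 137.72) + 565000 × (770 − 42)] × 10⁻⁶ = 1640.77 + 411.32 = 2052.09 kN·m.

M_n ≈ 2050 kN·m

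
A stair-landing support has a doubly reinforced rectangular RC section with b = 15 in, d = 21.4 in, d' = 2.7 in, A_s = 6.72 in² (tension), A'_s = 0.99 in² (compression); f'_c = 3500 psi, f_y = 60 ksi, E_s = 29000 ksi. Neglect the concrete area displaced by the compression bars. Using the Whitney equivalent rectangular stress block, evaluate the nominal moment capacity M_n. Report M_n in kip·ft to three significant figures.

M_n ≈ 595 kip·ft

Assume both steels yield.
a = (A_s − A'_s) f_y/(0.85 f'_c b) = (6.72 − 0.99) × 60/(0.85 × 3.5 × 15) = 7.704 in.
c = a/β₁ = 7.704/0.85 = 9.064 in; ε'_s = 0.003(c − d')/c = 0.0021 ≥ ε_y = 0.0021, so the compression steel yields.
M_n = (A_s − A'_s) f_y (d − a/2) + A'_s f_y (d − d') = 343.8 × (21.4 − 3.852) + 59.4 × (21.4 − 2.7) = 6033.0 + 1110.8 = 7143.8 kip·in = 7143.8/12 = 595.32 kip·ft.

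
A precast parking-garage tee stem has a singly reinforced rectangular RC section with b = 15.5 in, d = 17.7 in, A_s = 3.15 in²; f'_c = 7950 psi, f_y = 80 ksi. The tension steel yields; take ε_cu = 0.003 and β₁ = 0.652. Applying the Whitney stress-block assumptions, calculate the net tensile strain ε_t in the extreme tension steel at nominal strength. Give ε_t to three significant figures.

ε_t ≈ 0.0114

a = A_s f_y/(0.85 f'_c b) = 2.406 in.
β₁ = 0.652, so c = a/β₁ = 2.406/0.652 = 3.690 in.
From the linear strain diagram with ε_cu = 0.003: ε_t = 0.003 (d − c)/c = 0.003 × (17.7 − 3.690)/3.690 = 0.0114.
Since ε_t ≥ 0.005, the section is tension-controlled.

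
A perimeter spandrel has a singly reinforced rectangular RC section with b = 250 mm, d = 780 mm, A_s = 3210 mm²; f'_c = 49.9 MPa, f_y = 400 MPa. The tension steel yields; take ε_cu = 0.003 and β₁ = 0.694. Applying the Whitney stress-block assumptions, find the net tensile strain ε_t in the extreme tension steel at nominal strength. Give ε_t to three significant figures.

ε_t ≈ 0.0104

a = A_s f_y/(0.85 f'_c b) = 121.09 mm.
β₁ = 0.694, so c = a/β₁ = 121.09/0.694 = 174.48 mm.
From the linear strain diagram with ε_cu = 0.003: ε_t = 0.003 (d − c)/c = 0.003 × (780 − 174.48)/174.48 = 0.0104.
Since ε_t ≥ 0.005, the section is tension-controlled.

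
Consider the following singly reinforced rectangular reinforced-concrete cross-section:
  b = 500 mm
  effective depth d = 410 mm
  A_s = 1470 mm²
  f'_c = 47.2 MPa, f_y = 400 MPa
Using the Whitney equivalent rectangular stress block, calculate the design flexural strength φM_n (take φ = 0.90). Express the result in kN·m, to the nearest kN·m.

T = A_s f_y = 1470 × 400 = 588000 N = 588 kN.
From C = T: a = T/(0.85 f'_c b) = 588000/(0.85 × 47.2 × 500) = 29.31 mm.
M_n = T(d − a/2) = 588 kN × (410 − 14.655) mm = 232.46 kN·m.
φM_n = 0.90 × 232.46 = 209.21 kN·m.

φM_n ≈ 209 kN·m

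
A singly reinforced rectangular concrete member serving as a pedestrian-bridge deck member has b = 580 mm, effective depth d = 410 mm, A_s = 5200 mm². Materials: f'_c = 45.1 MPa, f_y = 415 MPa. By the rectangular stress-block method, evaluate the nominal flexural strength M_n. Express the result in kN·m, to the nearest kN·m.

T = A_s f_y = 5200 × 415 = 2158000 N = 2158 kN.
From C = T: a = T/(0.85 f'_c b) = 2158000/(0.85 × 45.1 × 580) = 97.06 mm.
M_n = T(d − a/2) = 2158 kN × (410 − 48.53) mm = 780.05 kN·m.

M_n ≈ 780 kN·m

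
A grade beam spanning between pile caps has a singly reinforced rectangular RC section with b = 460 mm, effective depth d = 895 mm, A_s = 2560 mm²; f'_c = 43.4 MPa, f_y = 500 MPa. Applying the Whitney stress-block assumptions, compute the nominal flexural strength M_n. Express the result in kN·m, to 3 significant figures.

M_n ≈ 1100 kN·m

T = A_s f_y = 2560 × 500 = 1280000 N = 1280 kN.
From C = T: a = T/(0.85 f'_c b) = 1280000/(0.85 × 43.4 × 460) = 75.43 mm.
M_n = T(d − a/2) = 1280 kN × (895 − 37.715) mm = 1097.32 kN·m.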